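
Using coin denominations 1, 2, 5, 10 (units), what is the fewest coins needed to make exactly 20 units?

2

20 = 2×10
Total coins = 2 = 2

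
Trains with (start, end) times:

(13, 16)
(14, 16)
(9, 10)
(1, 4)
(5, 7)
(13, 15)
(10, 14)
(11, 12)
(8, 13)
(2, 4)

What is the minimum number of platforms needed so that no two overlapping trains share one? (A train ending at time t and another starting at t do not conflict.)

Count concurrent intervals with a sweep; the peak is the room count.
starts: [1, 2, 5, 8, 9, 10, 11, 13, 13, 14]
ends:   [4, 4, 7, 10, 12, 13, 14, 15, 16, 16]
s1→1 s2→2 e4→1 e4→0 s5→1 e7→0 s8→1 s9→2 e10→1 s10→2 s11→3  — peak 3.

3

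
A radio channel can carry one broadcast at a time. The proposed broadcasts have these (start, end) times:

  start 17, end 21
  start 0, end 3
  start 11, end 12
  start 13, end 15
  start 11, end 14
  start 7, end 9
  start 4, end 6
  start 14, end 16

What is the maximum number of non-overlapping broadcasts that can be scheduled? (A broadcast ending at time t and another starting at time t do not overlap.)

Sort by end time and greedily take each interval whose start is ≥ the last chosen end.
By end time: (0,3), (4,6), (7,9), (11,12), (11,14), (13,15), (14,16), (17,21).
Pick (0,3); next start ≥ 3 → (4,6); next start ≥ 6 → (7,9); next start ≥ 9 → (11,12); next start ≥ 12 → (13,15); next start ≥ 15 → (17,21).
Selected 6 broadcasts.

6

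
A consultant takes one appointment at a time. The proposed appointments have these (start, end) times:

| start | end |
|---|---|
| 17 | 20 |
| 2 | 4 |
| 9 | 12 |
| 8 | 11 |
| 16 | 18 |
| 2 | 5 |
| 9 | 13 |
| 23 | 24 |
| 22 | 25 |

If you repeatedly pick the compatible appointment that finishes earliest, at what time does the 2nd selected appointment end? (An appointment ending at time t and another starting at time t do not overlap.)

11

Sorted by end: (2,4)  (2,5)  (8,11)  (9,12)  (9,13)  (16,18)  (17,20)  (23,24)  (22,25)
take (2,4); skip (2,5); take (8,11); skip (9,12); take (16,18); skip (17,20); take (23,24).
Selected: (2,4) (8,11) (16,18) (23,24)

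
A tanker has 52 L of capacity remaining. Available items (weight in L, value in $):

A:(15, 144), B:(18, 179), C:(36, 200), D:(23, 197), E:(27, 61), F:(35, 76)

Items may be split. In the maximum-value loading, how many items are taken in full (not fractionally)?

2

Greedy by value/weight ratio, highest first.
Order: B (179/18=9.94) > A (144/15=9.60) > D (197/23=8.57) > C (200/36=5.56) > E (61/27=2.26) > F (76/35=2.17)
Fill: take B (18 @ 179) → take A (15 @ 144) → take 19/23 of D → 162.74; 52/52 used.
2 item(s) taken whole; one partial (take 19/23 of D).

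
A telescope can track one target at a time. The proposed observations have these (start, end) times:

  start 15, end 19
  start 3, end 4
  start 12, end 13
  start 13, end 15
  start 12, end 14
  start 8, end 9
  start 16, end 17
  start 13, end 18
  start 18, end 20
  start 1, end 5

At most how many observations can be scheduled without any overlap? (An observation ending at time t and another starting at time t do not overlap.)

6

Greedy by earliest finish: after sorting by end time, pick each interval compatible with the last pick.
By end time: (3,4), (1,5), (8,9), (12,13), (12,14), (13,15), (16,17), (13,18), (15,19), (18,20).
Pick (3,4); next start ≥ 4 → (8,9); next start ≥ 9 → (12,13); next start ≥ 13 → (13,15); next start ≥ 15 → (16,17); next start ≥ 17 → (18,20).
Selected 6 observations.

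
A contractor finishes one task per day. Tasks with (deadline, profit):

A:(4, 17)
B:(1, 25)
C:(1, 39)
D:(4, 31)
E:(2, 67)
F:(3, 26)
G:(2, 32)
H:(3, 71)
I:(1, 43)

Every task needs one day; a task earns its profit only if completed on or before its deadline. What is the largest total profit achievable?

212

By profit: H(d3,71), E(d2,67), I(d1,43), C(d1,39), G(d2,32), D(d4,31), F(d3,26), B(d1,25), A(d4,17)
H→slot 3; E→slot 2; I→slot 1; C skipped; G skipped; D→slot 4; F skipped; B skipped; A skipped.
Profit = 43 + 67 + 71 + 31 = 212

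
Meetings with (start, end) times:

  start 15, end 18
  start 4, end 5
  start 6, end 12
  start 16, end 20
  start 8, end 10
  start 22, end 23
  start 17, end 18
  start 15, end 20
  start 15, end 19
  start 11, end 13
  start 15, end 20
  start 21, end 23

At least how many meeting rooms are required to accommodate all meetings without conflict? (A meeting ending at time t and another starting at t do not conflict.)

Count concurrent intervals with a sweep; the peak is the room count.
starts: [4, 6, 8, 11, 15, 15, 15, 15, 16, 17, 21, 22]
ends:   [5, 10, 12, 13, 18, 18, 19, 20, 20, 20, 23, 23]
s4→1 e5→0 s6→1 s8→2 e10→1 s11→2 e12→1 e13→0 s15→1 s15→2 s15→3 s15→4 s16→5 s17→6  — peak 6.

6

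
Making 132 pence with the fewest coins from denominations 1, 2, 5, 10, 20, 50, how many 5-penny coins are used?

0

Use the largest denomination that fits, subtract, and repeat.
132 = 2×50 + 1×20 + 1×10 + 1×2
Count of 5: 0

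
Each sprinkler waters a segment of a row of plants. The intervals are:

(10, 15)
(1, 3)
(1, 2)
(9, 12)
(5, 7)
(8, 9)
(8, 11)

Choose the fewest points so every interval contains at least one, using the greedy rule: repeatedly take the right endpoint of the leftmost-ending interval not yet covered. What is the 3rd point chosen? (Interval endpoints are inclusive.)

9

Sorted: [1,2] [1,3] [5,7] [8,9] [8,11] [9,12] [10,15]
{[1,2],[1,3]} hit by 2; {[5,7]} hit by 7; {[8,9],[8,11],[9,12]} hit by 9; {[10,15]} hit by 15.
Points: 2, 7, 9, 15 (4 total).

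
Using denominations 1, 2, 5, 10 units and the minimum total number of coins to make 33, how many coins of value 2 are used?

1

Greedy: take as many of the largest coin as possible, then repeat with the remainder.
33 − 3×10→3 − 1×2→1 − 1×1→0
Count of 2: 1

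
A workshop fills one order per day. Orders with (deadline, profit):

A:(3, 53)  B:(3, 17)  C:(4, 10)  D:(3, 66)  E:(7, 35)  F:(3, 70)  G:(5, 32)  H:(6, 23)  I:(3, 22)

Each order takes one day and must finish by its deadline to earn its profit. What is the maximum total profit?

Sort by profit descending; place each in the latest free slot ≤ its deadline.
By profit: F(d3,70), D(d3,66), A(d3,53), E(d7,35), G(d5,32), H(d6,23), I(d3,22), B(d3,17), C(d4,10)
F→slot 3; D→slot 2; A→slot 1; E→slot 7; G→slot 5; H→slot 6; I skipped; B skipped; C→slot 4.
Profit = 53 + 66 + 70 + 10 + 32 + 23 + 35 = 289

289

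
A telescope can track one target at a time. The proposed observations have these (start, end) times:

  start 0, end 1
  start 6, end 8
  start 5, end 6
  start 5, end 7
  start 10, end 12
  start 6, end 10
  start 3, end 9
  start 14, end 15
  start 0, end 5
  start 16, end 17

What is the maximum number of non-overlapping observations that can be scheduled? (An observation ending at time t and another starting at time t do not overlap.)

Greedy by earliest finish: after sorting by end time, pick each interval compatible with the last pick.
By end time: (0,1), (0,5), (5,6), (5,7), (6,8), (3,9), (6,10), (10,12), (14,15), (16,17).
Pick (0,1); next start ≥ 1 → (5,6); next start ≥ 6 → (6,8); next start ≥ 8 → (10,12); next start ≥ 12 → (14,15); next start ≥ 15 → (16,17).
Selected 6 observations.

6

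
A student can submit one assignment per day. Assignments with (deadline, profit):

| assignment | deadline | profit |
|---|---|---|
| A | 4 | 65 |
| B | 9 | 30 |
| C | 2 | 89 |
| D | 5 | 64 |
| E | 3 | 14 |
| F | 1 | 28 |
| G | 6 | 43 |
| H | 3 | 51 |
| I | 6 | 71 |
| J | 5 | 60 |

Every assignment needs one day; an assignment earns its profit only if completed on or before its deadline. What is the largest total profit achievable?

430

Sort by profit descending; place each in the latest free slot ≤ its deadline.
By profit: C(d2,89), I(d6,71), A(d4,65), D(d5,64), J(d5,60), H(d3,51), G(d6,43), B(d9,30), F(d1,28), E(d3,14)
C→slot 2; I→slot 6; A→slot 4; D→slot 5; J→slot 3; H→slot 1; G skipped; B→slot 9; F skipped; E skipped.
Profit = 51 + 89 + 60 + 65 + 64 + 71 + 30 = 430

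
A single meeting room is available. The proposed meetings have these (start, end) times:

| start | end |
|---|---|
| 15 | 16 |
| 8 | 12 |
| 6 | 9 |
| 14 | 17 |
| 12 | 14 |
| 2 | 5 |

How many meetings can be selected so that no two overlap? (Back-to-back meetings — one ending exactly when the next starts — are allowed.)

By end time: (2,5), (6,9), (8,12), (12,14), (15,16), (14,17).
Pick (2,5); next start ≥ 5 → (6,9); next start ≥ 9 → (12,14); next start ≥ 14 → (15,16).
Selected 4 meetings.

4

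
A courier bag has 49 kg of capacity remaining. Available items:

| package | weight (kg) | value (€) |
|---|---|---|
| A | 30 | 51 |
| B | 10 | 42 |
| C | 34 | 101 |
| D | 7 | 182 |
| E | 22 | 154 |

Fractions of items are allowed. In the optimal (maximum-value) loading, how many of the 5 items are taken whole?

3

Sort by value per unit weight and fill in that order.
Ratios (sorted): D 26.00, E 7.00, B 4.20, C 2.97, A 1.70
take D (7 @ 182); take E (22 @ 154); take B (10 @ 42); take 10/34 of C → 29.71. Capacity used 49/49.
3 item(s) taken whole; one partial (take 10/34 of C).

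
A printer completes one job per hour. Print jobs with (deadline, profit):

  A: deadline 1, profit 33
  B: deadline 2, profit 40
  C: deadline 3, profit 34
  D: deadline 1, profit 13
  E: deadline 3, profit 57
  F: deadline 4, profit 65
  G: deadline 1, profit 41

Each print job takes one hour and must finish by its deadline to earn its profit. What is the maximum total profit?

203

Sort by profit descending; place each in the latest free slot ≤ its deadline.
Profit order: F=65 E=57 G=41 B=40 C=34 A=33 D=13
Assign: F→slot 4, E→slot 3, G→slot 1, B→slot 2, C skipped, A skipped, D skipped.
Slots: [1:G] [2:B] [3:E] [4:F]
Profit = 41 + 40 + 57 + 65 = 203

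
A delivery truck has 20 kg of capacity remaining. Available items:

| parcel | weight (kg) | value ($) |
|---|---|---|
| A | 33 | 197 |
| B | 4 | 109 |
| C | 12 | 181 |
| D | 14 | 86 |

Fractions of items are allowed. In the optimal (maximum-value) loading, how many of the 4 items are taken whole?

2

Greedy by value/weight ratio, highest first.
Order: B (109/4=27.25) > C (181/12=15.08) > D (86/14=6.14) > A (197/33=5.97)
Fill: take B (4 @ 109) → take C (12 @ 181) → take 4/14 of D → 24.57; 20/20 used.
2 item(s) taken whole; one partial (take 4/14 of D).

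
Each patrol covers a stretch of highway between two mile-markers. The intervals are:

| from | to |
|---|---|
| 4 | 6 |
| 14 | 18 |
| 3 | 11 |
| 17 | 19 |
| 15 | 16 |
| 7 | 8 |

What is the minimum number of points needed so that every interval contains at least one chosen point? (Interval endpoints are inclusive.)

Sorted: [4,6] [7,8] [3,11] [15,16] [14,18] [17,19]
{[4,6]} hit by 6; {[7,8],[3,11]} hit by 8; {[15,16],[14,18]} hit by 16; {[17,19]} hit by 19.
Points: 6, 8, 16, 19 (4 total).

4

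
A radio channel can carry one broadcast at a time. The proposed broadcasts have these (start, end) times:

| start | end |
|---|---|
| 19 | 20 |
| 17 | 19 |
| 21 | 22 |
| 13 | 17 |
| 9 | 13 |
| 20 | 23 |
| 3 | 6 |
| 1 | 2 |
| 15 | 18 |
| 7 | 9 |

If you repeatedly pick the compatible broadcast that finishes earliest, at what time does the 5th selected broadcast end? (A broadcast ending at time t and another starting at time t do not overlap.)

Sorted by end: (1,2)  (3,6)  (7,9)  (9,13)  (13,17)  (15,18)  (17,19)  (19,20)  (21,22)  (20,23)
take (1,2); take (3,6); take (7,9); take (9,13); take (13,17); take (17,19); take (19,20); take (21,22); skip (20,23).
Selected: (1,2) (3,6) (7,9) (9,13) (13,17) (17,19) (19,20) (21,22)

17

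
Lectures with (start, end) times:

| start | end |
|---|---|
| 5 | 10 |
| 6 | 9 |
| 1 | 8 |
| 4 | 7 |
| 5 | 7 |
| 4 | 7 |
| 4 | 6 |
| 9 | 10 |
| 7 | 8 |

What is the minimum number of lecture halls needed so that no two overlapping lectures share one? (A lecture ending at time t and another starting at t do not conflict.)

6

Count concurrent intervals with a sweep; the peak is the room count.
Events (time:±→running): 1:+→1 4:+→2 4:+→3 4:+→4 5:+→5 5:+→6 … peak 6.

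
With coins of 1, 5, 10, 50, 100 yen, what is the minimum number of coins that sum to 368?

9

368 − 3×100→68 − 1×50→18 − 1×10→8 − 1×5→3 − 3×1→0
Total coins = 3 + 1 + 1 + 1 + 3 = 9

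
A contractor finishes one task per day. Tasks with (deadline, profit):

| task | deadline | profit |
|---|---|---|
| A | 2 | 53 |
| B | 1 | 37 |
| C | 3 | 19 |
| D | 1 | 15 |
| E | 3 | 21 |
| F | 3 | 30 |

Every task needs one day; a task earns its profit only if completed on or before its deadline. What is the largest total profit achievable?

Profit order: A=53 B=37 F=30 E=21 C=19 D=15
Assign: A→slot 2, B→slot 1, F→slot 3, E skipped, C skipped, D skipped.
Slots: [1:B] [2:A] [3:F]
Profit = 37 + 53 + 30 = 120

120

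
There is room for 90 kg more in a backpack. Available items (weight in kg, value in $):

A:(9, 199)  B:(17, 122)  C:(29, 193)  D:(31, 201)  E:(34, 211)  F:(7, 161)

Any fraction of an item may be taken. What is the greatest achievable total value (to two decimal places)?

856.55

Sort by value per unit weight and fill in that order.
Order: F (161/7=23.00) > A (199/9=22.11) > B (122/17=7.18) > C (193/29=6.66) > D (201/31=6.48) > E (211/34=6.21)
Fill: take F (7 @ 161) → take A (9 @ 199) → take B (17 @ 122) → take C (29 @ 193) → take 28/31 of D → 181.55; 90/90 used.
Total value = 856.55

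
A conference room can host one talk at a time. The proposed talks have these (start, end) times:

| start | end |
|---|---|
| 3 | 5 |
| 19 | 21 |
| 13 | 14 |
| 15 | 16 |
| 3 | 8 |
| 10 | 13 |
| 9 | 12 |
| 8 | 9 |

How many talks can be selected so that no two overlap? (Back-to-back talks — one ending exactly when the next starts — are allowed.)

By end time: (3,5), (3,8), (8,9), (9,12), (10,13), (13,14), (15,16), (19,21).
Pick (3,5); next start ≥ 5 → (8,9); next start ≥ 9 → (9,12); next start ≥ 12 → (13,14); next start ≥ 14 → (15,16); next start ≥ 16 → (19,21).
Selected 6 talks.

6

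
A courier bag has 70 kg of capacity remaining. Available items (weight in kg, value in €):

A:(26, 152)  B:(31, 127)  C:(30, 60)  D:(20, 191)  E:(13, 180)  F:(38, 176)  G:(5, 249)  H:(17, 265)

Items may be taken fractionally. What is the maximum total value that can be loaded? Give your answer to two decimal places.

972.69

Greedy by value/weight ratio, highest first.
Ratios (sorted): G 49.80, H 15.59, E 13.85, D 9.55, A 5.85, F 4.63, B 4.10, C 2.00
take G (5 @ 249); take H (17 @ 265); take E (13 @ 180); take D (20 @ 191); take 15/26 of A → 87.69. Capacity used 70/70.
Total value = 972.69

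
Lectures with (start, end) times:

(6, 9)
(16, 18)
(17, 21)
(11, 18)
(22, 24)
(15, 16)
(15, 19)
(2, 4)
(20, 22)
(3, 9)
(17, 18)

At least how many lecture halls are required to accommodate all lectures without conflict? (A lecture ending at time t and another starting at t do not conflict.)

5

Events (time:±→running): 2:+→1 3:+→2 4:-→1 6:+→2 9:-→1 9:-→0 11:+→1 15:+→2 15:+→3 16:-→2 16:+→3 17:+→4 17:+→5 … peak 5.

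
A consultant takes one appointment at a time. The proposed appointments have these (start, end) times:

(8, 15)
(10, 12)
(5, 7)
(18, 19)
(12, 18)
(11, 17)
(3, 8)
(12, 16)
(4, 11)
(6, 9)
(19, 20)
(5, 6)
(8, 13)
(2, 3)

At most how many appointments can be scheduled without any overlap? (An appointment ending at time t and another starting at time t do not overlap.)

7

By end time: (2,3), (5,6), (5,7), (3,8), (6,9), (4,11), (10,12), (8,13), (8,15), (12,16), (11,17), (12,18), (18,19), (19,20).
Pick (2,3); next start ≥ 3 → (5,6); next start ≥ 6 → (6,9); next start ≥ 9 → (10,12); next start ≥ 12 → (12,16); next start ≥ 16 → (18,19); next start ≥ 19 → (19,20).
Selected 7 appointments.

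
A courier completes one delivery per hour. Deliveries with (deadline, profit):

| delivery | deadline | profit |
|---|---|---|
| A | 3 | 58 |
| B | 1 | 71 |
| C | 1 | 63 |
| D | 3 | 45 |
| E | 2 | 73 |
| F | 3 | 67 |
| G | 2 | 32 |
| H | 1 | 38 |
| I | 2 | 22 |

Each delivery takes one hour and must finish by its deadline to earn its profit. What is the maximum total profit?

Take jobs in profit order; each goes to the latest open slot no later than its deadline.
By profit: E(d2,73), B(d1,71), F(d3,67), C(d1,63), A(d3,58), D(d3,45), H(d1,38), G(d2,32), I(d2,22)
E→slot 2; B→slot 1; F→slot 3; C skipped; A skipped; D skipped; H skipped; G skipped; I skipped.
Profit = 71 + 73 + 67 = 211

211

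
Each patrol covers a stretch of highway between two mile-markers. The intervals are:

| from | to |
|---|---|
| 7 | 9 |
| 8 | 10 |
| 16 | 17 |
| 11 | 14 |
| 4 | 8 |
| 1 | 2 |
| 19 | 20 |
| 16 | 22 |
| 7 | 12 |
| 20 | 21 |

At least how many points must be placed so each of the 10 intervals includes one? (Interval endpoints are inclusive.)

Sorted: [1,2] [4,8] [7,9] [8,10] [7,12] [11,14] [16,17] [19,20] [20,21] [16,22]
{[1,2]} hit by 2; {[4,8],[7,9],[8,10],[7,12]} hit by 8; {[11,14]} hit by 14; {[16,17]} hit by 17; {[19,20],[20,21],[16,22]} hit by 20.
Points: 2, 8, 14, 17, 20 (5 total).

5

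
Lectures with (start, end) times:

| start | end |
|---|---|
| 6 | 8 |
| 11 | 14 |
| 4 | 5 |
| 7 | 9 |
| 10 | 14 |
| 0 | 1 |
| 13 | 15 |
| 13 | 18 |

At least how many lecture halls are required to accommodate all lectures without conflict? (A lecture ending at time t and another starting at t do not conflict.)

4

starts: [0, 4, 6, 7, 10, 11, 13, 13]
ends:   [1, 5, 8, 9, 14, 14, 15, 18]
s0→1 e1→0 s4→1 e5→0 s6→1 s7→2 e8→1 e9→0 s10→1 s11→2 s13→3 s13→4  — peak 4.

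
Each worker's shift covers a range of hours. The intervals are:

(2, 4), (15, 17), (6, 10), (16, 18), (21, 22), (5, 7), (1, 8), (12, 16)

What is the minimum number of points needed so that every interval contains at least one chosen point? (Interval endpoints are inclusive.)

Sorted: [2,4] [5,7] [1,8] [6,10] [12,16] [15,17] [16,18] [21,22]
{[2,4]} hit by 4; {[5,7],[1,8],[6,10]} hit by 7; {[12,16],[15,17],[16,18]} hit by 16; {[21,22]} hit by 22.
Points: 4, 7, 16, 22 (4 total).

4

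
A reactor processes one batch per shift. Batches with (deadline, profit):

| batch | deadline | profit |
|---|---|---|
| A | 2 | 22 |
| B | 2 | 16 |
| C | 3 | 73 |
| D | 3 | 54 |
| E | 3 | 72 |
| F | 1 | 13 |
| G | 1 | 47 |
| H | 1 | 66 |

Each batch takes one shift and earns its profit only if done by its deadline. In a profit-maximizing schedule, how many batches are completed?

3

Profit order: C=73 E=72 H=66 D=54 G=47 A=22 B=16 F=13
Assign: C→slot 3, E→slot 2, H→slot 1, D skipped, G skipped, A skipped, B skipped, F skipped.
Slots: [1:H] [2:E] [3:C]
3 of 8 scheduled.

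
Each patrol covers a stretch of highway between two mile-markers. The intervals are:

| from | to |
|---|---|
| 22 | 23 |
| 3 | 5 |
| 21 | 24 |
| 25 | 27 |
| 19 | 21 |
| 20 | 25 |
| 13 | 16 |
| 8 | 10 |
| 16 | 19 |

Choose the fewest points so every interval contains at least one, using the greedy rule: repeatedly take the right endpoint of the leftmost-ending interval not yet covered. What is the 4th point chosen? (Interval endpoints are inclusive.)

Sort by right endpoint; whenever an interval is uncovered, place a point at its right end.
Sorted: [3,5] [8,10] [13,16] [16,19] [19,21] [22,23] [21,24] [20,25] [25,27]
{[3,5]} hit by 5; {[8,10]} hit by 10; {[13,16],[16,19]} hit by 16; {[19,21]} hit by 21; {[22,23],[21,24],[20,25]} hit by 23; {[25,27]} hit by 27.
Points: 5, 10, 16, 21, 23, 27 (6 total).

21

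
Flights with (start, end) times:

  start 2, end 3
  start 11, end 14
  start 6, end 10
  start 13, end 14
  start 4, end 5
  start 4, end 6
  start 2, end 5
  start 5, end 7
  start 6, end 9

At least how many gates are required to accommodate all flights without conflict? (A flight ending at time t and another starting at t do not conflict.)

The answer is the maximum number of intervals overlapping at any instant.
starts: [2, 2, 4, 4, 5, 6, 6, 11, 13]
ends:   [3, 5, 5, 6, 7, 9, 10, 14, 14]
s2→1 s2→2 e3→1 s4→2 s4→3  — peak 3.

3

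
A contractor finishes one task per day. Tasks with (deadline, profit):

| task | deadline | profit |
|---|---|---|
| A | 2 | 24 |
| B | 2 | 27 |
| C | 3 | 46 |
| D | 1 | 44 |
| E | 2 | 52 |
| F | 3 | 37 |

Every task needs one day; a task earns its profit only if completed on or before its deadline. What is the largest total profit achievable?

142

Take jobs in profit order; each goes to the latest open slot no later than its deadline.
Profit order: E=52 C=46 D=44 F=37 B=27 A=24
Assign: E→slot 2, C→slot 3, D→slot 1, F skipped, B skipped, A skipped.
Slots: [1:D] [2:E] [3:C]
Profit = 44 + 52 + 46 = 142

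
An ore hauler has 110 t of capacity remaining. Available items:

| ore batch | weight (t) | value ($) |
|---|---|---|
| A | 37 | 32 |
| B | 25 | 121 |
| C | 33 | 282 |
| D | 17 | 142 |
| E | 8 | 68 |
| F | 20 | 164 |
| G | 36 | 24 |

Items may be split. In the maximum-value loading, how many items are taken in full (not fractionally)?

Greedy by value/weight ratio, highest first.
Ratios (sorted): C 8.55, E 8.50, D 8.35, F 8.20, B 4.84, A 0.86, G 0.67
take C (33 @ 282); take E (8 @ 68); take D (17 @ 142); take F (20 @ 164); take B (25 @ 121); take 7/37 of A → 6.05. Capacity used 110/110.
5 item(s) taken whole; one partial (take 7/37 of A).

5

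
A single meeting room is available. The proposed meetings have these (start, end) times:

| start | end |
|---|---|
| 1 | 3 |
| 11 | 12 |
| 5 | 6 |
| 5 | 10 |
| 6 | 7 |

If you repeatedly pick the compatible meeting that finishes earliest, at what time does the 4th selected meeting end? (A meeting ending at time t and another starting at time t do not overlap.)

12

By end time: (1,3), (5,6), (6,7), (5,10), (11,12).
Pick (1,3); next start ≥ 3 → (5,6); next start ≥ 6 → (6,7); next start ≥ 7 → (11,12).
Selected: (1,3) (5,6) (6,7) (11,12)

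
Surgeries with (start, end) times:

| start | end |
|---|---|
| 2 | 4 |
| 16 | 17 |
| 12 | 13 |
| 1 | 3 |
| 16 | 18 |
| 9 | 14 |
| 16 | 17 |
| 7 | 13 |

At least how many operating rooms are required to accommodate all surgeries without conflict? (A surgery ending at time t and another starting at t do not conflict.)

starts: [1, 2, 7, 9, 12, 16, 16, 16]
ends:   [3, 4, 13, 13, 14, 17, 17, 18]
s1→1 s2→2 e3→1 e4→0 s7→1 s9→2 s12→3  — peak 3.

3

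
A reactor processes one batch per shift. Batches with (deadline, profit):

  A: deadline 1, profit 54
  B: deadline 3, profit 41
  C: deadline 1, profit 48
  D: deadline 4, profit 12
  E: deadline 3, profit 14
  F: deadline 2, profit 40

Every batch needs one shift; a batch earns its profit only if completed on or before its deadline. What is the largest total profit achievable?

Profit order: A=54 C=48 B=41 F=40 E=14 D=12
Assign: A→slot 1, C skipped, B→slot 3, F→slot 2, E skipped, D→slot 4.
Slots: [1:A] [2:F] [3:B] [4:D]
Profit = 54 + 40 + 41 + 12 = 147

147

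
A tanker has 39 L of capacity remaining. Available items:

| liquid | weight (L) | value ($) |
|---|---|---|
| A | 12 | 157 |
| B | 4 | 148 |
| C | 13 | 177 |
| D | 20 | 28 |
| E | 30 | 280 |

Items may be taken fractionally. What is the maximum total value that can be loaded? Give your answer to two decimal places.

Sort by value per unit weight and fill in that order.
Order: B (148/4=37.00) > C (177/13=13.62) > A (157/12=13.08) > E (280/30=9.33) > D (28/20=1.40)
Fill: take B (4 @ 148) → take C (13 @ 177) → take A (12 @ 157) → take 10/30 of E → 93.33; 39/39 used.
Total value = 575.33

575.33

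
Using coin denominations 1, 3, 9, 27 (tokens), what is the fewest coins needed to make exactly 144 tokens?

Use the largest denomination that fits, subtract, and repeat.
144 − 5×27→9 − 1×9→0
Total coins = 5 + 1 = 6

6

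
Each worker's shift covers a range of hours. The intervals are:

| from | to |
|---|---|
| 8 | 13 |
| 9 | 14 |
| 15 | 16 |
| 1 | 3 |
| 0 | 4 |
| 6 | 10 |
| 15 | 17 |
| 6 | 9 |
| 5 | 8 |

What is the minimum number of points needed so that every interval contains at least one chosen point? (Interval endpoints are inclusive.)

Sort by right endpoint; whenever an interval is uncovered, place a point at its right end.
By right end: [1,3]  [0,4]  [5,8]  [6,9]  [6,10]  [8,13]  [9,14]  [15,16]  [15,17]
[1,3] uncovered → point at 3; [5,8] uncovered → point at 8; [9,14] uncovered → point at 14; [15,16] uncovered → point at 16.
Points: 3, 8, 14, 16 (4 total).

4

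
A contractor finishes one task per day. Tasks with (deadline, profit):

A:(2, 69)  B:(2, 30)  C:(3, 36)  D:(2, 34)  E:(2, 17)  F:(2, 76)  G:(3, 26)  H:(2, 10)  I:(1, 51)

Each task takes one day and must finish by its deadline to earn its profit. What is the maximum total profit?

Sort by profit descending; place each in the latest free slot ≤ its deadline.
Profit order: F=76 A=69 I=51 C=36 D=34 B=30 G=26 E=17 H=10
Assign: F→slot 2, A→slot 1, I skipped, C→slot 3, D skipped, B skipped, G skipped, E skipped, H skipped.
Slots: [1:A] [2:F] [3:C]
Profit = 69 + 76 + 36 = 181

181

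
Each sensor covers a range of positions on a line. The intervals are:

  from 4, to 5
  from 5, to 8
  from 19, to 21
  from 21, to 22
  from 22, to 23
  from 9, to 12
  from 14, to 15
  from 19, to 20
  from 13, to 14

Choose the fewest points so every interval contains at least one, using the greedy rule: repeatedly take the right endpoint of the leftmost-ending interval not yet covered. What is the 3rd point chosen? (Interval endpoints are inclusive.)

Sort by right endpoint; whenever an interval is uncovered, place a point at its right end.
By right end: [4,5]  [5,8]  [9,12]  [13,14]  [14,15]  [19,20]  [19,21]  [21,22]  [22,23]
[4,5] uncovered → point at 5; [9,12] uncovered → point at 12; [13,14] uncovered → point at 14; [19,20] uncovered → point at 20; [21,22] uncovered → point at 22.
Points: 5, 12, 14, 20, 22 (5 total).

14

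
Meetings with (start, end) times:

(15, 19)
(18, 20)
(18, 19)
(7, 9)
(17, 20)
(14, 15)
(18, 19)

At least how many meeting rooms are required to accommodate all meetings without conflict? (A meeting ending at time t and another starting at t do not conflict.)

Count concurrent intervals with a sweep; the peak is the room count.
starts: [7, 14, 15, 17, 18, 18, 18]
ends:   [9, 15, 19, 19, 19, 20, 20]
s7→1 e9→0 s14→1 e15→0 s15→1 s17→2 s18→3 s18→4 s18→5  — peak 5.

5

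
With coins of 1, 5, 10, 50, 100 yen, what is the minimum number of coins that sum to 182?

7

Use the largest denomination that fits, subtract, and repeat.
182 − 1×100→82 − 1×50→32 − 3×10→2 − 2×1→0
Total coins = 1 + 1 + 3 + 2 = 7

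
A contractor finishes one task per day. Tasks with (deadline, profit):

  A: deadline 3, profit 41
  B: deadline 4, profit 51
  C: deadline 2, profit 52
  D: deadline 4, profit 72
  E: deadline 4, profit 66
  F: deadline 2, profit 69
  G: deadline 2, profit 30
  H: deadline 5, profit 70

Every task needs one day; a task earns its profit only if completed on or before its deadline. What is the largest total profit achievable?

Profit order: D=72 H=70 F=69 E=66 C=52 B=51 A=41 G=30
Assign: D→slot 4, H→slot 5, F→slot 2, E→slot 3, C→slot 1, B skipped, A skipped, G skipped.
Slots: [1:C] [2:F] [3:E] [4:D] [5:H]
Profit = 52 + 69 + 66 + 72 + 70 = 329

329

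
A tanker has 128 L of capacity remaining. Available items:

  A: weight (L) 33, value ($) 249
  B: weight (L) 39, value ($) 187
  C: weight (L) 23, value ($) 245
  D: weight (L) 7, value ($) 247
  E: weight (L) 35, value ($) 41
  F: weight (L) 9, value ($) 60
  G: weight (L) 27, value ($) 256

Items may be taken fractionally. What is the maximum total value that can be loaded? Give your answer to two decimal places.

Ratios (sorted): D 35.29, C 10.65, G 9.48, A 7.55, F 6.67, B 4.79, E 1.17
take D (7 @ 247); take C (23 @ 245); take G (27 @ 256); take A (33 @ 249); take F (9 @ 60); take 29/39 of B → 139.05. Capacity used 128/128.
Total value = 1196.05

1196.05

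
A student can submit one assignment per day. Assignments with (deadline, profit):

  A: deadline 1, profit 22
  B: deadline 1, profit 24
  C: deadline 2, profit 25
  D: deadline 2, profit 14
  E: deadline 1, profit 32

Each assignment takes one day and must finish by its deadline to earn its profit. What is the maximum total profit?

57

Take jobs in profit order; each goes to the latest open slot no later than its deadline.
By profit: E(d1,32), C(d2,25), B(d1,24), A(d1,22), D(d2,14)
E→slot 1; C→slot 2; B skipped; A skipped; D skipped.
Profit = 32 + 25 = 57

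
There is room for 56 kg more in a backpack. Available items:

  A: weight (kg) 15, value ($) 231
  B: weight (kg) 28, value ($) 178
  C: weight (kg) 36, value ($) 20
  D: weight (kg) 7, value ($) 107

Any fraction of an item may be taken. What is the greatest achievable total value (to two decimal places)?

Greedy by value/weight ratio, highest first.
Order: A (231/15=15.40) > D (107/7=15.29) > B (178/28=6.36) > C (20/36=0.56)
Fill: take A (15 @ 231) → take D (7 @ 107) → take B (28 @ 178) → take 6/36 of C → 3.33; 56/56 used.
Total value = 519.33

519.33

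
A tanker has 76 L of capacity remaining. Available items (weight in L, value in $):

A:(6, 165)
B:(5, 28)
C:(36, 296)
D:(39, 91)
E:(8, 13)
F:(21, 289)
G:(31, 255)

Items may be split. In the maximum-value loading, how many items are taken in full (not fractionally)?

3

Sort by value per unit weight and fill in that order.
Ratios (sorted): A 27.50, F 13.76, G 8.23, C 8.22, B 5.60, D 2.33, E 1.62
take A (6 @ 165); take F (21 @ 289); take G (31 @ 255); take 18/36 of C → 148.00. Capacity used 76/76.
3 item(s) taken whole; one partial (take 18/36 of C).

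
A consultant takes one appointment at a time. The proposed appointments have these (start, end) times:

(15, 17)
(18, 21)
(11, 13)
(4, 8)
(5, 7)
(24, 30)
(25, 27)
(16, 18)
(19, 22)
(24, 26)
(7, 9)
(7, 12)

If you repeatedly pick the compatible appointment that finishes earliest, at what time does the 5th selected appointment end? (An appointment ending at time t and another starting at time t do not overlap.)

21

Greedy by earliest finish: after sorting by end time, pick each interval compatible with the last pick.
Sorted by end: (5,7)  (4,8)  (7,9)  (7,12)  (11,13)  (15,17)  (16,18)  (18,21)  (19,22)  (24,26)  (25,27)  (24,30)
take (5,7); take (7,9); skip (7,12); take (11,13); take (15,17); take (18,21); skip (19,22); take (24,26); skip (24,30).
Selected: (5,7) (7,9) (11,13) (15,17) (18,21) (24,26)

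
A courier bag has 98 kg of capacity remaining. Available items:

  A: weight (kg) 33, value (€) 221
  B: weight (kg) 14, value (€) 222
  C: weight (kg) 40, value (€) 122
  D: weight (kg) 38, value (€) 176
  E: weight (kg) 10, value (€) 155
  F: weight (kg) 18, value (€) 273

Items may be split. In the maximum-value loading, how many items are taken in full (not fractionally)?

4

Ratios (sorted): B 15.86, E 15.50, F 15.17, A 6.70, D 4.63, C 3.05
take B (14 @ 222); take E (10 @ 155); take F (18 @ 273); take A (33 @ 221); take 23/38 of D → 106.53. Capacity used 98/98.
4 item(s) taken whole; one partial (take 23/38 of D).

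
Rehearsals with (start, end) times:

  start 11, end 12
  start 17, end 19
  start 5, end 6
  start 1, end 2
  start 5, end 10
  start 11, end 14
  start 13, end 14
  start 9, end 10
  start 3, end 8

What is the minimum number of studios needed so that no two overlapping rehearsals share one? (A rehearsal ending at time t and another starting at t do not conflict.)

The answer is the maximum number of intervals overlapping at any instant.
starts: [1, 3, 5, 5, 9, 11, 11, 13, 17]
ends:   [2, 6, 8, 10, 10, 12, 14, 14, 19]
s1→1 e2→0 s3→1 s5→2 s5→3  — peak 3.

3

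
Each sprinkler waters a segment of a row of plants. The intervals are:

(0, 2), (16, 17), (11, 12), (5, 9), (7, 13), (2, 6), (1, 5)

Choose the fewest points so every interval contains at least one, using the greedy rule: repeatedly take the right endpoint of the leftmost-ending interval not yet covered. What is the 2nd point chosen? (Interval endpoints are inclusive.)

Sorted: [0,2] [1,5] [2,6] [5,9] [11,12] [7,13] [16,17]
{[0,2],[1,5],[2,6]} hit by 2; {[5,9]} hit by 9; {[11,12],[7,13]} hit by 12; {[16,17]} hit by 17.
Points: 2, 9, 12, 17 (4 total).

9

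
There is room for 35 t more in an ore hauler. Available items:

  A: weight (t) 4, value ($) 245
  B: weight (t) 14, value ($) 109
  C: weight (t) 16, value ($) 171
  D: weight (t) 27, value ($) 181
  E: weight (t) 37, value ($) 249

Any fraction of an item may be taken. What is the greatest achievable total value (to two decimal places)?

Greedy by value/weight ratio, highest first.
Ratios (sorted): A 61.25, C 10.69, B 7.79, E 6.73, D 6.70
take A (4 @ 245); take C (16 @ 171); take B (14 @ 109); take 1/37 of E → 6.73. Capacity used 35/35.
Total value = 531.73

531.73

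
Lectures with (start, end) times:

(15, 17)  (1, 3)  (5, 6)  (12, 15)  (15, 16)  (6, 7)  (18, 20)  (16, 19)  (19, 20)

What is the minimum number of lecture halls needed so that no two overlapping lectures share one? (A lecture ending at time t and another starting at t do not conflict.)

2

starts: [1, 5, 6, 12, 15, 15, 16, 18, 19]
ends:   [3, 6, 7, 15, 16, 17, 19, 20, 20]
s1→1 e3→0 s5→1 e6→0 s6→1 e7→0 s12→1 e15→0 s15→1 s15→2  — peak 2.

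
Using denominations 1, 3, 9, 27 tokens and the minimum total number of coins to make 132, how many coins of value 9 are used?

2

Greedy: take as many of the largest coin as possible, then repeat with the remainder.
132 = 4×27 + 2×9 + 2×3
Count of 9: 2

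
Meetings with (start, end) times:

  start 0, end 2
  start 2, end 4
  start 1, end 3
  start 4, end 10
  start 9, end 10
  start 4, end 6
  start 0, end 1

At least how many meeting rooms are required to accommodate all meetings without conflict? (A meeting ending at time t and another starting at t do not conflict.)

2

Events (time:±→running): 0:+→1 0:+→2 … peak 2.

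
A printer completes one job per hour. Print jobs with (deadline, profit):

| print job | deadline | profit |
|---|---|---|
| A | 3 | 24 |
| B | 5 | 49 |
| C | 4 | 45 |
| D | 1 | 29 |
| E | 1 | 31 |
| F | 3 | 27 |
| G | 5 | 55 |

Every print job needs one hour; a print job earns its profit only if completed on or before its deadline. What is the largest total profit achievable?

Profit order: G=55 B=49 C=45 E=31 D=29 F=27 A=24
Assign: G→slot 5, B→slot 4, C→slot 3, E→slot 1, D skipped, F→slot 2, A skipped.
Slots: [1:E] [2:F] [3:C] [4:B] [5:G]
Profit = 31 + 27 + 45 + 49 + 55 = 207

207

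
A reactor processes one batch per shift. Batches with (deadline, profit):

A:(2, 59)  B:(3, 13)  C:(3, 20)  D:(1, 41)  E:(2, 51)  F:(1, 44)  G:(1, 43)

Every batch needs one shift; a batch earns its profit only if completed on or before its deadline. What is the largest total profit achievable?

By profit: A(d2,59), E(d2,51), F(d1,44), G(d1,43), D(d1,41), C(d3,20), B(d3,13)
A→slot 2; E→slot 1; F skipped; G skipped; D skipped; C→slot 3; B skipped.
Profit = 51 + 59 + 20 = 130

130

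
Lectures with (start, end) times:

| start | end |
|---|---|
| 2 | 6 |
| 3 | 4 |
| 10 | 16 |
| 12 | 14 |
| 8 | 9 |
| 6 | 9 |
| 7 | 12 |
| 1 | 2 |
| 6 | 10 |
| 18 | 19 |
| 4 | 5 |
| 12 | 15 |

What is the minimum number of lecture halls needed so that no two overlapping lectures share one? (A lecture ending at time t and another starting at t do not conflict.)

Events (time:±→running): 1:+→1 2:-→0 2:+→1 3:+→2 4:-→1 4:+→2 5:-→1 6:-→0 6:+→1 6:+→2 7:+→3 8:+→4 … peak 4.

4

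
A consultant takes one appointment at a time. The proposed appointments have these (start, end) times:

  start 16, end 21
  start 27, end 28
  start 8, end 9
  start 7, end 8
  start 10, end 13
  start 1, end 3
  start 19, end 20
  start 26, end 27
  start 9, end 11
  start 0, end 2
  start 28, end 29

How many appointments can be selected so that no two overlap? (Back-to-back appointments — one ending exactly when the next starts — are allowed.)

8

By end time: (0,2), (1,3), (7,8), (8,9), (9,11), (10,13), (19,20), (16,21), (26,27), (27,28), (28,29).
Pick (0,2); next start ≥ 2 → (7,8); next start ≥ 8 → (8,9); next start ≥ 9 → (9,11); next start ≥ 11 → (19,20); next start ≥ 20 → (26,27); next start ≥ 27 → (27,28); next start ≥ 28 → (28,29).
Selected 8 appointments.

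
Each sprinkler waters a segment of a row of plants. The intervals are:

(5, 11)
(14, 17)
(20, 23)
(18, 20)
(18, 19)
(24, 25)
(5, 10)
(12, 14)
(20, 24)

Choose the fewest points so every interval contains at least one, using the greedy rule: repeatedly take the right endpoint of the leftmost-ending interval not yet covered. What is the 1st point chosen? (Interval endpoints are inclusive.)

Process intervals by earliest right end; each time one isn't hit yet, stab at its right endpoint.
Sorted: [5,10] [5,11] [12,14] [14,17] [18,19] [18,20] [20,23] [20,24] [24,25]
{[5,10],[5,11]} hit by 10; {[12,14],[14,17]} hit by 14; {[18,19],[18,20]} hit by 19; {[20,23],[20,24]} hit by 23; {[24,25]} hit by 25.
Points: 10, 14, 19, 23, 25 (5 total).

10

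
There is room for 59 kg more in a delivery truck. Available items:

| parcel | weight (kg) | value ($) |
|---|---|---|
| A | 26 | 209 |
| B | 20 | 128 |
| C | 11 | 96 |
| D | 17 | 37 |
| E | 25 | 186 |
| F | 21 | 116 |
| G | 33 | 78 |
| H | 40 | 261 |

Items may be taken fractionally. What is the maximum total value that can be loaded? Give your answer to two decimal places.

Greedy by value/weight ratio, highest first.
Ratios (sorted): C 8.73, A 8.04, E 7.44, H 6.53, B 6.40, F 5.52, G 2.36, D 2.18
take C (11 @ 96); take A (26 @ 209); take 22/25 of E → 163.68. Capacity used 59/59.
Total value = 468.68

468.68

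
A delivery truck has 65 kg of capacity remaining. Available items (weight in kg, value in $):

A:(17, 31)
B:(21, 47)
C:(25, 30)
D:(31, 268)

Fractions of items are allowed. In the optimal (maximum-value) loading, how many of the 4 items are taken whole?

2

Greedy by value/weight ratio, highest first.
Ratios (sorted): D 8.65, B 2.24, A 1.82, C 1.20
take D (31 @ 268); take B (21 @ 47); take 13/17 of A → 23.71. Capacity used 65/65.
2 item(s) taken whole; one partial (take 13/17 of A).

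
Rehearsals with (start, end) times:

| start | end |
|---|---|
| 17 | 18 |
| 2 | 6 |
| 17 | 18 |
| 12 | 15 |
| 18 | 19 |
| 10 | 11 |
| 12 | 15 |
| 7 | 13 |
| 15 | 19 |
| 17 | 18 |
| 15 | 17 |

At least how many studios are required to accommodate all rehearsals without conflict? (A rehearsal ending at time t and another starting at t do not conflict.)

4

Events (time:±→running): 2:+→1 6:-→0 7:+→1 10:+→2 11:-→1 12:+→2 12:+→3 13:-→2 15:-→1 15:-→0 15:+→1 15:+→2 17:-→1 17:+→2 17:+→3 17:+→4 … peak 4.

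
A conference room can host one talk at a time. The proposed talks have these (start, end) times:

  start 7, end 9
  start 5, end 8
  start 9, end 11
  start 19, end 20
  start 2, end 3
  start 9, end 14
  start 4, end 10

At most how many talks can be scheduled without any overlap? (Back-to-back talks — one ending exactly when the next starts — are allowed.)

4

Order by finish time; keep every interval that doesn't clash with the previous kept one.
By end time: (2,3), (5,8), (7,9), (4,10), (9,11), (9,14), (19,20).
Pick (2,3); next start ≥ 3 → (5,8); next start ≥ 8 → (9,11); next start ≥ 11 → (19,20).
Selected 4 talks.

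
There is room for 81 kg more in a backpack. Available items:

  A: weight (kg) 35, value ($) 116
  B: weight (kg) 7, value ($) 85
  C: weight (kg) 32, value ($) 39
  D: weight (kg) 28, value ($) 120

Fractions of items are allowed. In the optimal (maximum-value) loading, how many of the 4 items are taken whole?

3

Greedy by value/weight ratio, highest first.
Ratios (sorted): B 12.14, D 4.29, A 3.31, C 1.22
take B (7 @ 85); take D (28 @ 120); take A (35 @ 116); take 11/32 of C → 13.41. Capacity used 81/81.
3 item(s) taken whole; one partial (take 11/32 of C).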